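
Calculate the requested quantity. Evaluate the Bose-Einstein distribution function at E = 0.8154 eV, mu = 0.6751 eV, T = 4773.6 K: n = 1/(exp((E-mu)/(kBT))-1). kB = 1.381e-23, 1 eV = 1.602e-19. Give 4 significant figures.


Step 1: (E - mu) = 0.1403 eV
Step 2: x = (E-mu)*eV/(kB*T) = 0.1403*1.602e-19/(1.381e-23*4773.6) = 0.3409
Step 3: exp(x) = 1.406
Step 4: n = 1/(exp(x)-1) = 2.461

2.461


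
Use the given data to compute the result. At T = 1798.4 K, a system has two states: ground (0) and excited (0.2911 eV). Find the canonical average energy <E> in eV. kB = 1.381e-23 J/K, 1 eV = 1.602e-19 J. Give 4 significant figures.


Step 1: beta*E = 0.2911*1.602e-19/(1.381e-23*1798.4) = 1.878
Step 2: exp(-beta*E) = 0.1529
Step 3: <E> = 0.2911*0.1529/(1+0.1529) = 0.03862 eV

0.03862


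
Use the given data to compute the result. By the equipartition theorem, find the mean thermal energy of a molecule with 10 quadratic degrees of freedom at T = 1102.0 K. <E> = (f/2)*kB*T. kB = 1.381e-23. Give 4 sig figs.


Step 1: f/2 = 10/2 = 5
Step 2: kB*T = 1.381e-23 * 1102.0 = 1.522e-20
Step 3: <E> = 5 * 1.522e-20 = 7.609e-20 J

7.609e-20


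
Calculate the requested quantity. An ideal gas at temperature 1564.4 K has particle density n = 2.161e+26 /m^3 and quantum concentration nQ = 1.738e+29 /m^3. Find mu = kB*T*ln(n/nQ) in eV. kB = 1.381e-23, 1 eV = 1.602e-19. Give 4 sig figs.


Step 1: n/nQ = 2.161e+26/1.738e+29 = 0.001243
Step 2: ln(n/nQ) = -6.69
Step 3: mu = kB*T*ln(n/nQ) = 2.16e-20*-6.69 = -1.445e-19 J
Step 4: Convert to eV: -1.445e-19/1.602e-19 = -0.9022 eV

-0.9022


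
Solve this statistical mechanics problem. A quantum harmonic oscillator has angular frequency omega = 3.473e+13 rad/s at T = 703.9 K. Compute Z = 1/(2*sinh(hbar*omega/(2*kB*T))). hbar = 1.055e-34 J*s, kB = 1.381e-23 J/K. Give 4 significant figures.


Step 1: Compute x = hbar*omega/(kB*T) = 1.055e-34*3.473e+13/(1.381e-23*703.9) = 0.3769
Step 2: x/2 = 0.1885
Step 3: sinh(x/2) = 0.1896
Step 4: Z = 1/(2*0.1896) = 2.637

2.637


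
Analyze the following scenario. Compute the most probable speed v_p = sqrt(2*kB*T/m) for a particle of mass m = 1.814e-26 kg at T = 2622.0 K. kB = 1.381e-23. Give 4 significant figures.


Step 1: Numerator = 2*kB*T = 2*1.381e-23*2622.0 = 7.242e-20
Step 2: Ratio = 7.242e-20 / 1.814e-26 = 3.992e+06
Step 3: v_p = sqrt(3.992e+06) = 1998 m/s

1998


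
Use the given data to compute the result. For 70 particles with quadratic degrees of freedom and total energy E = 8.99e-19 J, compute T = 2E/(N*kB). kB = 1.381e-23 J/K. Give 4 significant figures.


Step 1: Numerator = 2*E = 2*8.99e-19 = 1.798e-18 J
Step 2: Denominator = N*kB = 70*1.381e-23 = 9.667e-22
Step 3: T = 1.798e-18 / 9.667e-22 = 1860 K

1860


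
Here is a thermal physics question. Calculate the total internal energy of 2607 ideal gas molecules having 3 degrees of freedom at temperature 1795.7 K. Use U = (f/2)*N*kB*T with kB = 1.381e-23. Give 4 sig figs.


Step 1: f/2 = 3/2 = 1.5
Step 2: N*kB*T = 2607*1.381e-23*1795.7 = 6.465e-17
Step 3: U = 1.5 * 6.465e-17 = 9.697e-17 J

9.697e-17


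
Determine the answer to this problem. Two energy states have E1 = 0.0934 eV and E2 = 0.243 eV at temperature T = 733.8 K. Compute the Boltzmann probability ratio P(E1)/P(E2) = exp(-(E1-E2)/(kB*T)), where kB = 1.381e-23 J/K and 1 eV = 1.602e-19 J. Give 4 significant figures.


Step 1: Compute energy difference dE = E1 - E2 = 0.0934 - 0.243 = -0.1496 eV
Step 2: Convert to Joules: dE_J = -0.1496 * 1.602e-19 = -2.397e-20 J
Step 3: Compute exponent = -dE_J / (kB * T) = -(-2.397e-20) / (1.381e-23 * 733.8) = 2.365
Step 4: P(E1)/P(E2) = exp(2.365) = 10.64

10.64


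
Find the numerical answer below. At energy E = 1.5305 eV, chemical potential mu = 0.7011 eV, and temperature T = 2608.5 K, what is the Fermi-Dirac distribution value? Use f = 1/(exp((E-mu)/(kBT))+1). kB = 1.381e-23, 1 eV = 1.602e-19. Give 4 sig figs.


Step 1: (E - mu) = 1.5305 - 0.7011 = 0.8294 eV
Step 2: Convert: (E-mu)*eV = 1.329e-19 J
Step 3: x = (E-mu)*eV/(kB*T) = 3.688
Step 4: f = 1/(exp(3.688)+1) = 0.0244

0.0244


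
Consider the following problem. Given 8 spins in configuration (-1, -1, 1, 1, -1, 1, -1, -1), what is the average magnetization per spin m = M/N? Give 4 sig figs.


Step 1: Count up spins (+1): 3, down spins (-1): 5
Step 2: Total magnetization M = 3 - 5 = -2
Step 3: m = M/N = -2/8 = -0.25

-0.25


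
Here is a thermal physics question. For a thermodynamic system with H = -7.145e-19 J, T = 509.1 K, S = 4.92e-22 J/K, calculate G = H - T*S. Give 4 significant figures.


Step 1: T*S = 509.1 * 4.92e-22 = 2.505e-19 J
Step 2: G = H - T*S = -7.145e-19 - 2.505e-19
Step 3: G = -9.65e-19 J

-9.65e-19


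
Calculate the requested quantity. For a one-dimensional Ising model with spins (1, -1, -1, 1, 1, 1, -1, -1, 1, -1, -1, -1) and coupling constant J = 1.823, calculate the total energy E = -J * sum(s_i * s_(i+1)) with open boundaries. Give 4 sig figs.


Step 1: Nearest-neighbor products: -1, 1, -1, 1, 1, -1, 1, -1, -1, 1, 1
Step 2: Sum of products = 1
Step 3: E = -1.823 * 1 = -1.823

-1.823


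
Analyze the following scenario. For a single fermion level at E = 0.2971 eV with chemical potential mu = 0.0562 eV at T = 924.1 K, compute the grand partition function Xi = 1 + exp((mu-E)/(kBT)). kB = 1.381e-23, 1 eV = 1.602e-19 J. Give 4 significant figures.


Step 1: (mu - E) = 0.0562 - 0.2971 = -0.2409 eV
Step 2: x = (mu-E)*eV/(kB*T) = -0.2409*1.602e-19/(1.381e-23*924.1) = -3.024
Step 3: exp(x) = 0.0486
Step 4: Xi = 1 + 0.0486 = 1.049

1.049


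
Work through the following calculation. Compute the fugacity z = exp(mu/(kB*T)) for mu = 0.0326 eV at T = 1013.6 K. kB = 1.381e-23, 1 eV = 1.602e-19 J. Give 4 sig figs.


Step 1: Convert mu to Joules: 0.0326*1.602e-19 = 5.223e-21 J
Step 2: kB*T = 1.381e-23*1013.6 = 1.4e-20 J
Step 3: mu/(kB*T) = 0.3731
Step 4: z = exp(0.3731) = 1.452

1.452


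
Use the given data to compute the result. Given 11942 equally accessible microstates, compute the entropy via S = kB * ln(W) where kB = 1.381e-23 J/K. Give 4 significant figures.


Step 1: ln(W) = ln(11942) = 9.388
Step 2: S = kB * ln(W) = 1.381e-23 * 9.388
Step 3: S = 1.296e-22 J/K

1.296e-22


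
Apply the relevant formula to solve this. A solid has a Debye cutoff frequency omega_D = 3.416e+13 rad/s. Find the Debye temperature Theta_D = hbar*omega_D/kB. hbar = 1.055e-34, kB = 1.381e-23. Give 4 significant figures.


Step 1: hbar*omega_D = 1.055e-34 * 3.416e+13 = 3.604e-21 J
Step 2: Theta_D = 3.604e-21 / 1.381e-23
Step 3: Theta_D = 261 K

261


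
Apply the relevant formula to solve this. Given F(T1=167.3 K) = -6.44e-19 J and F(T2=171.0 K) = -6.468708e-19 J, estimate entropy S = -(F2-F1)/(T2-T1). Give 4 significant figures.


Step 1: dF = F2 - F1 = -6.468708e-19 - (-6.44e-19) = -2.8708e-21 J
Step 2: dT = T2 - T1 = 171.0 - 167.3 = 3.7 K
Step 3: S = -dF/dT = -(-2.8708e-21)/3.7 = 7.759e-22 J/K

7.759e-22


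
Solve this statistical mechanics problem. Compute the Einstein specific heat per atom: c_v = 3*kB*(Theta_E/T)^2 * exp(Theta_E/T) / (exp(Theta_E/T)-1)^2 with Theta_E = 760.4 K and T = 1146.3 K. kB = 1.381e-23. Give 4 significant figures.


Step 1: x = Theta_E/T = 760.4/1146.3 = 0.6634
Step 2: x^2 = 0.44
Step 3: exp(x) = 1.941
Step 4: c_v = 3*1.381e-23*0.44*1.941/(1.941-1)^2 = 3.994e-23

3.994e-23


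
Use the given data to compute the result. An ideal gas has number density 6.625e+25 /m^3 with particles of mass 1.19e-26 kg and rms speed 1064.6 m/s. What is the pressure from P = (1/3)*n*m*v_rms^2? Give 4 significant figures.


Step 1: v_rms^2 = 1064.6^2 = 1.133e+06
Step 2: n*m = 6.625e+25*1.19e-26 = 0.7884
Step 3: P = (1/3)*0.7884*1.133e+06 = 2.978e+05 Pa

2.978e+05


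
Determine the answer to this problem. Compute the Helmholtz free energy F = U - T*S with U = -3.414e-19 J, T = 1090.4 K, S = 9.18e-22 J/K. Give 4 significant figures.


Step 1: T*S = 1090.4 * 9.18e-22 = 1.001e-18 J
Step 2: F = U - T*S = -3.414e-19 - 1.001e-18
Step 3: F = -1.342e-18 J

-1.342e-18


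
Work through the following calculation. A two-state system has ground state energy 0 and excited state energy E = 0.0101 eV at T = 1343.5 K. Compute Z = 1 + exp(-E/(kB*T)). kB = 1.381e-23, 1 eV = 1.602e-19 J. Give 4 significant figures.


Step 1: Compute beta*E = E*eV/(kB*T) = 0.0101*1.602e-19/(1.381e-23*1343.5) = 0.08721
Step 2: exp(-beta*E) = exp(-0.08721) = 0.9165
Step 3: Z = 1 + 0.9165 = 1.916

1.916


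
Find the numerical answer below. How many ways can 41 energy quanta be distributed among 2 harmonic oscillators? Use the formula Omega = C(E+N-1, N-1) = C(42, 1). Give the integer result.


Step 1: Use binomial coefficient C(42, 1)
Step 2: Numerator = 42! / 41!
Step 3: Denominator = 1!
Step 4: Omega = 42

42


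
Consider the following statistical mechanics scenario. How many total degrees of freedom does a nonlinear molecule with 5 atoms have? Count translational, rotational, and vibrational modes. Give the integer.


Step 1: Translational DOF = 3
Step 2: Rotational DOF (nonlinear) = 3
Step 3: Vibrational DOF = 3*5 - 6 = 9
Step 4: Total = 3 + 3 + 9 = 15

15


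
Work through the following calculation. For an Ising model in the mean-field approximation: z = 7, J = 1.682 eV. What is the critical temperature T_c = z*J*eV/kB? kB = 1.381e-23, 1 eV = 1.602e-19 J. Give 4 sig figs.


Step 1: z*J = 7*1.682 = 11.77 eV
Step 2: Convert to Joules: 11.77*1.602e-19 = 1.886e-18 J
Step 3: T_c = 1.886e-18 / 1.381e-23 = 1.366e+05 K

1.366e+05


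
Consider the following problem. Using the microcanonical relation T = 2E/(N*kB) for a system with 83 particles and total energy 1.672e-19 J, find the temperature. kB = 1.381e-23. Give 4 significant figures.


Step 1: Numerator = 2*E = 2*1.672e-19 = 3.344e-19 J
Step 2: Denominator = N*kB = 83*1.381e-23 = 1.146e-21
Step 3: T = 3.344e-19 / 1.146e-21 = 291.7 K

291.7


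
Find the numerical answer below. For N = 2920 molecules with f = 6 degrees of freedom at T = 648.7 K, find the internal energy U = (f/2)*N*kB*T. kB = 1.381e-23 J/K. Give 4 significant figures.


Step 1: f/2 = 6/2 = 3.0
Step 2: N*kB*T = 2920*1.381e-23*648.7 = 2.616e-17
Step 3: U = 3.0 * 2.616e-17 = 7.848e-17 J

7.848e-17


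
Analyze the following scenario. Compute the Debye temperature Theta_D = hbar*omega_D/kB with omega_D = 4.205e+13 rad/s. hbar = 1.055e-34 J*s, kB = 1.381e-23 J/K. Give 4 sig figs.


Step 1: hbar*omega_D = 1.055e-34 * 4.205e+13 = 4.436e-21 J
Step 2: Theta_D = 4.436e-21 / 1.381e-23
Step 3: Theta_D = 321.2 K

321.2


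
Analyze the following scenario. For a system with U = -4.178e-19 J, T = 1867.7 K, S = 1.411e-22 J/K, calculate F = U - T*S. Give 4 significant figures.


Step 1: T*S = 1867.7 * 1.411e-22 = 2.635e-19 J
Step 2: F = U - T*S = -4.178e-19 - 2.635e-19
Step 3: F = -6.813e-19 J

-6.813e-19


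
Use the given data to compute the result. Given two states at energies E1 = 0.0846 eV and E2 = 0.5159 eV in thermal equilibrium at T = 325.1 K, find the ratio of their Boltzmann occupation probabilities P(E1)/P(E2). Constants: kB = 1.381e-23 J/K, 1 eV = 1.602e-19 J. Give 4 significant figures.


Step 1: Compute energy difference dE = E1 - E2 = 0.0846 - 0.5159 = -0.4313 eV
Step 2: Convert to Joules: dE_J = -0.4313 * 1.602e-19 = -6.909e-20 J
Step 3: Compute exponent = -dE_J / (kB * T) = -(-6.909e-20) / (1.381e-23 * 325.1) = 15.39
Step 4: P(E1)/P(E2) = exp(15.39) = 4.827e+06

4.827e+06


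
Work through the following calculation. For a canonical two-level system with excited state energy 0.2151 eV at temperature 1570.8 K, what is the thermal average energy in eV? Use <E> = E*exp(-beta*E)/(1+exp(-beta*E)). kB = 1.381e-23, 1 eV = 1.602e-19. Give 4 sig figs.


Step 1: beta*E = 0.2151*1.602e-19/(1.381e-23*1570.8) = 1.589
Step 2: exp(-beta*E) = 0.2042
Step 3: <E> = 0.2151*0.2042/(1+0.2042) = 0.03648 eV

0.03648


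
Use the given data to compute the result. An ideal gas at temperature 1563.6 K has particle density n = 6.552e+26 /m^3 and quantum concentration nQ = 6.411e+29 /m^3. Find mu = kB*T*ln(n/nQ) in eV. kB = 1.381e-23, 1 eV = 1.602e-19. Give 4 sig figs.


Step 1: n/nQ = 6.552e+26/6.411e+29 = 0.001022
Step 2: ln(n/nQ) = -6.886
Step 3: mu = kB*T*ln(n/nQ) = 2.159e-20*-6.886 = -1.487e-19 J
Step 4: Convert to eV: -1.487e-19/1.602e-19 = -0.9282 eV

-0.9282


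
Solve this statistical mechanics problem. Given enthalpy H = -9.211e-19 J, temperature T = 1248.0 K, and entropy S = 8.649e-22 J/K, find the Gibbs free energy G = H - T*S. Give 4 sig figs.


Step 1: T*S = 1248.0 * 8.649e-22 = 1.079e-18 J
Step 2: G = H - T*S = -9.211e-19 - 1.079e-18
Step 3: G = -2e-18 J

-2e-18


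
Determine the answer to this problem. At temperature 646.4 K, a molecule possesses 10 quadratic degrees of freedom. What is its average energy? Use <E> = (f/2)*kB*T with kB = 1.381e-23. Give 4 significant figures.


Step 1: f/2 = 10/2 = 5
Step 2: kB*T = 1.381e-23 * 646.4 = 8.927e-21
Step 3: <E> = 5 * 8.927e-21 = 4.463e-20 J

4.463e-20


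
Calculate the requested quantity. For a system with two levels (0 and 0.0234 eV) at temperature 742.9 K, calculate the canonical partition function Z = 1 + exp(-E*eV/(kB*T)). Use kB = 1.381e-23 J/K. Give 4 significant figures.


Step 1: Compute beta*E = E*eV/(kB*T) = 0.0234*1.602e-19/(1.381e-23*742.9) = 0.3654
Step 2: exp(-beta*E) = exp(-0.3654) = 0.6939
Step 3: Z = 1 + 0.6939 = 1.694

1.694


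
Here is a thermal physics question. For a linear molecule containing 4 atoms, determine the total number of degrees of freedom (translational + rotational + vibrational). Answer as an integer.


Step 1: Translational DOF = 3
Step 2: Rotational DOF (linear) = 2
Step 3: Vibrational DOF = 3*4 - 5 = 7
Step 4: Total = 3 + 2 + 7 = 12

12


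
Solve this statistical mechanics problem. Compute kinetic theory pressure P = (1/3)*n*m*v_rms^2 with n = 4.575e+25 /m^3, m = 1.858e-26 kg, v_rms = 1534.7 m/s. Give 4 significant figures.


Step 1: v_rms^2 = 1534.7^2 = 2.355e+06
Step 2: n*m = 4.575e+25*1.858e-26 = 0.85
Step 3: P = (1/3)*0.85*2.355e+06 = 6.674e+05 Pa

6.674e+05


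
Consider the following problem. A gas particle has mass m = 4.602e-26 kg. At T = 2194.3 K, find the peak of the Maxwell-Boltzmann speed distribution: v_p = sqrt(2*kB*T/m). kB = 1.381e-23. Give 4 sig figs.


Step 1: Numerator = 2*kB*T = 2*1.381e-23*2194.3 = 6.061e-20
Step 2: Ratio = 6.061e-20 / 4.602e-26 = 1.317e+06
Step 3: v_p = sqrt(1.317e+06) = 1148 m/s

1148


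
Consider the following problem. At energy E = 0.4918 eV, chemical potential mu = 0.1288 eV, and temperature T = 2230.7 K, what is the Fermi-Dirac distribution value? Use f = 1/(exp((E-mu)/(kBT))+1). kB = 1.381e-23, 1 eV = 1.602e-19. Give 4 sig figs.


Step 1: (E - mu) = 0.4918 - 0.1288 = 0.363 eV
Step 2: Convert: (E-mu)*eV = 5.815e-20 J
Step 3: x = (E-mu)*eV/(kB*T) = 1.888
Step 4: f = 1/(exp(1.888)+1) = 0.1315

0.1315


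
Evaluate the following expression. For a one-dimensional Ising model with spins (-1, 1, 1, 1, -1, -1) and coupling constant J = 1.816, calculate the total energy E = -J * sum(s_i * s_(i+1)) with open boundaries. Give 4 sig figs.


Step 1: Nearest-neighbor products: -1, 1, 1, -1, 1
Step 2: Sum of products = 1
Step 3: E = -1.816 * 1 = -1.816

-1.816


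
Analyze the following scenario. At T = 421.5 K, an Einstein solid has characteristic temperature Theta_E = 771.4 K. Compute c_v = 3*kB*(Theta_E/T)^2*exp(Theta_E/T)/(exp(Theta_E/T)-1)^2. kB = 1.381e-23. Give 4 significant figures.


Step 1: x = Theta_E/T = 771.4/421.5 = 1.83
Step 2: x^2 = 3.349
Step 3: exp(x) = 6.235
Step 4: c_v = 3*1.381e-23*3.349*6.235/(6.235-1)^2 = 3.157e-23

3.157e-23


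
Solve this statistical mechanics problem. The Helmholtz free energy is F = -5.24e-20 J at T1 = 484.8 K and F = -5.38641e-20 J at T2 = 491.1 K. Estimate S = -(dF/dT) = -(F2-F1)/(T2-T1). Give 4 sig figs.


Step 1: dF = F2 - F1 = -5.38641e-20 - (-5.24e-20) = -1.4641e-21 J
Step 2: dT = T2 - T1 = 491.1 - 484.8 = 6.3 K
Step 3: S = -dF/dT = -(-1.4641e-21)/6.3 = 2.324e-22 J/K

2.324e-22


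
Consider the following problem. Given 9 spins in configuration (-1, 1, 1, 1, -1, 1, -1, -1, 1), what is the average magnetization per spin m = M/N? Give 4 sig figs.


Step 1: Count up spins (+1): 5, down spins (-1): 4
Step 2: Total magnetization M = 5 - 4 = 1
Step 3: m = M/N = 1/9 = 0.1111

0.1111


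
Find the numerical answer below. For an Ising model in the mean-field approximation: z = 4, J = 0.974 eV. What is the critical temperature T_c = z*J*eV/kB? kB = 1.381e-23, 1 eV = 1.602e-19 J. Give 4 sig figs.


Step 1: z*J = 4*0.974 = 3.896 eV
Step 2: Convert to Joules: 3.896*1.602e-19 = 6.241e-19 J
Step 3: T_c = 6.241e-19 / 1.381e-23 = 4.519e+04 K

4.519e+04


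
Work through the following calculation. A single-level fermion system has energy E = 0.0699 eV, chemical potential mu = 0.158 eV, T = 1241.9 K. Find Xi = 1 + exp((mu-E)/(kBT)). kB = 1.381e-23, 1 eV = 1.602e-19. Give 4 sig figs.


Step 1: (mu - E) = 0.158 - 0.0699 = 0.0881 eV
Step 2: x = (mu-E)*eV/(kB*T) = 0.0881*1.602e-19/(1.381e-23*1241.9) = 0.8229
Step 3: exp(x) = 2.277
Step 4: Xi = 1 + 2.277 = 3.277

3.277


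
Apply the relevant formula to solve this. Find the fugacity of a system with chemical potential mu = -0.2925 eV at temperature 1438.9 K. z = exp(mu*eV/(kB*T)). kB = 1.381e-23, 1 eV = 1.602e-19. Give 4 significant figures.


Step 1: Convert mu to Joules: -0.2925*1.602e-19 = -4.686e-20 J
Step 2: kB*T = 1.381e-23*1438.9 = 1.987e-20 J
Step 3: mu/(kB*T) = -2.358
Step 4: z = exp(-2.358) = 0.0946

0.0946


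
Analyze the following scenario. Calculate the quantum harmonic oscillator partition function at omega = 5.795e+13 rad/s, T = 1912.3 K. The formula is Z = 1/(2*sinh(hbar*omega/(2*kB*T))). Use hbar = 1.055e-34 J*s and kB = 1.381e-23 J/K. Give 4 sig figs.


Step 1: Compute x = hbar*omega/(kB*T) = 1.055e-34*5.795e+13/(1.381e-23*1912.3) = 0.2315
Step 2: x/2 = 0.1158
Step 3: sinh(x/2) = 0.116
Step 4: Z = 1/(2*0.116) = 4.31

4.31


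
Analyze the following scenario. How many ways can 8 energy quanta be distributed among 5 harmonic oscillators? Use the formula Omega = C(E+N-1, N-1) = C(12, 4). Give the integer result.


Step 1: Use binomial coefficient C(12, 4)
Step 2: Numerator = 12! / 8!
Step 3: Denominator = 4!
Step 4: Omega = 495

495


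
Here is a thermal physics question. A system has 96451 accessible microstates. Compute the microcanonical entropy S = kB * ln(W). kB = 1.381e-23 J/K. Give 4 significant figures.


Step 1: ln(W) = ln(96451) = 11.48
Step 2: S = kB * ln(W) = 1.381e-23 * 11.48
Step 3: S = 1.585e-22 J/K

1.585e-22


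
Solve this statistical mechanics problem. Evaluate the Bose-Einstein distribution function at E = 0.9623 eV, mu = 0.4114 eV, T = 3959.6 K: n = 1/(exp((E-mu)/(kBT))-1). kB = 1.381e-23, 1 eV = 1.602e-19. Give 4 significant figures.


Step 1: (E - mu) = 0.5509 eV
Step 2: x = (E-mu)*eV/(kB*T) = 0.5509*1.602e-19/(1.381e-23*3959.6) = 1.614
Step 3: exp(x) = 5.023
Step 4: n = 1/(exp(x)-1) = 0.2486

0.2486


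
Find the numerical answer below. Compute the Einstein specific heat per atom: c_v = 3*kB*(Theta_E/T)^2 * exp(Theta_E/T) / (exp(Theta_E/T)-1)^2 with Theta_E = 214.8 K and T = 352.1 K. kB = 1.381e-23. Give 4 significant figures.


Step 1: x = Theta_E/T = 214.8/352.1 = 0.6101
Step 2: x^2 = 0.3722
Step 3: exp(x) = 1.841
Step 4: c_v = 3*1.381e-23*0.3722*1.841/(1.841-1)^2 = 4.017e-23

4.017e-23


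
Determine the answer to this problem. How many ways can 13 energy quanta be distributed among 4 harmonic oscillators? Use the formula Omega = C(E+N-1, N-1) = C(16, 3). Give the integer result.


Step 1: Use binomial coefficient C(16, 3)
Step 2: Numerator = 16! / 13!
Step 3: Denominator = 3!
Step 4: Omega = 560

560


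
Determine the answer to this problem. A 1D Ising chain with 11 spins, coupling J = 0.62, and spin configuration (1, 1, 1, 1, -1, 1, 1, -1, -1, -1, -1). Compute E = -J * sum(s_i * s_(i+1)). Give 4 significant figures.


Step 1: Nearest-neighbor products: 1, 1, 1, -1, -1, 1, -1, 1, 1, 1
Step 2: Sum of products = 4
Step 3: E = -0.62 * 4 = -2.48

-2.48


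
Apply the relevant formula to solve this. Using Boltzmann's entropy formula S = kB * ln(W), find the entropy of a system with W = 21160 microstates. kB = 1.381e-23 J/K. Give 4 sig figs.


Step 1: ln(W) = ln(21160) = 9.96
Step 2: S = kB * ln(W) = 1.381e-23 * 9.96
Step 3: S = 1.375e-22 J/K

1.375e-22


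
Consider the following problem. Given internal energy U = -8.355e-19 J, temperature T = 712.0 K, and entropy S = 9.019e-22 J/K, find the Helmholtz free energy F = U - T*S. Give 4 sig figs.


Step 1: T*S = 712.0 * 9.019e-22 = 6.422e-19 J
Step 2: F = U - T*S = -8.355e-19 - 6.422e-19
Step 3: F = -1.478e-18 J

-1.478e-18


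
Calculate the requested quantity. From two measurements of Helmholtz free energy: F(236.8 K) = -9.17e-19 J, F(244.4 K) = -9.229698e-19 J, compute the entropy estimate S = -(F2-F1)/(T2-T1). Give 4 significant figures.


Step 1: dF = F2 - F1 = -9.229698e-19 - (-9.17e-19) = -5.9698e-21 J
Step 2: dT = T2 - T1 = 244.4 - 236.8 = 7.6 K
Step 3: S = -dF/dT = -(-5.9698e-21)/7.6 = 7.855e-22 J/K

7.855e-22


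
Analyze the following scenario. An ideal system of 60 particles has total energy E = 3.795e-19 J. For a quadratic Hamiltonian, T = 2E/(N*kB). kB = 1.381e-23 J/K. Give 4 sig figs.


Step 1: Numerator = 2*E = 2*3.795e-19 = 7.59e-19 J
Step 2: Denominator = N*kB = 60*1.381e-23 = 8.286e-22
Step 3: T = 7.59e-19 / 8.286e-22 = 916 K

916


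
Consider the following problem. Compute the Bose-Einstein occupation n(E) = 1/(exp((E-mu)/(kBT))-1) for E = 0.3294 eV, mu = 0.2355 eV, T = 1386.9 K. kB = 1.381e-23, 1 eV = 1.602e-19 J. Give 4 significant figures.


Step 1: (E - mu) = 0.0939 eV
Step 2: x = (E-mu)*eV/(kB*T) = 0.0939*1.602e-19/(1.381e-23*1386.9) = 0.7854
Step 3: exp(x) = 2.193
Step 4: n = 1/(exp(x)-1) = 0.838

0.838


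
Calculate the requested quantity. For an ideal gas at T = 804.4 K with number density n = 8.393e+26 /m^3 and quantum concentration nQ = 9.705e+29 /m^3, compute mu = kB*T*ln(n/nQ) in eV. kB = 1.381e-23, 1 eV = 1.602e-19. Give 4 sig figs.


Step 1: n/nQ = 8.393e+26/9.705e+29 = 0.0008648
Step 2: ln(n/nQ) = -7.053
Step 3: mu = kB*T*ln(n/nQ) = 1.111e-20*-7.053 = -7.835e-20 J
Step 4: Convert to eV: -7.835e-20/1.602e-19 = -0.4891 eV

-0.4891


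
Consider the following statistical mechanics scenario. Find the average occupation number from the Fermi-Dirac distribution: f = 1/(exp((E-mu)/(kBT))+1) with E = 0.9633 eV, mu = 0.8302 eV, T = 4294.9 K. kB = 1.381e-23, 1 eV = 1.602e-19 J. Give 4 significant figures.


Step 1: (E - mu) = 0.9633 - 0.8302 = 0.1331 eV
Step 2: Convert: (E-mu)*eV = 2.132e-20 J
Step 3: x = (E-mu)*eV/(kB*T) = 0.3595
Step 4: f = 1/(exp(0.3595)+1) = 0.4111

0.4111


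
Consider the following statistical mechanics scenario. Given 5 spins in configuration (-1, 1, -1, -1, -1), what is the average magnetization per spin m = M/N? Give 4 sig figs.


Step 1: Count up spins (+1): 1, down spins (-1): 4
Step 2: Total magnetization M = 1 - 4 = -3
Step 3: m = M/N = -3/5 = -0.6

-0.6


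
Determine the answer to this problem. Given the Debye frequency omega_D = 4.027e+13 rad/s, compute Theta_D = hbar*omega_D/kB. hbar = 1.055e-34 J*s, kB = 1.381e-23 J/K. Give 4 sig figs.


Step 1: hbar*omega_D = 1.055e-34 * 4.027e+13 = 4.248e-21 J
Step 2: Theta_D = 4.248e-21 / 1.381e-23
Step 3: Theta_D = 307.6 K

307.6


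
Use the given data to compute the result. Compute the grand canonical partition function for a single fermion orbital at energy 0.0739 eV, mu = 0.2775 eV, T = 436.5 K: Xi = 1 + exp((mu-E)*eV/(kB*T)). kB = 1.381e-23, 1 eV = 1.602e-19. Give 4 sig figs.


Step 1: (mu - E) = 0.2775 - 0.0739 = 0.2036 eV
Step 2: x = (mu-E)*eV/(kB*T) = 0.2036*1.602e-19/(1.381e-23*436.5) = 5.411
Step 3: exp(x) = 223.8
Step 4: Xi = 1 + 223.8 = 224.8

224.8


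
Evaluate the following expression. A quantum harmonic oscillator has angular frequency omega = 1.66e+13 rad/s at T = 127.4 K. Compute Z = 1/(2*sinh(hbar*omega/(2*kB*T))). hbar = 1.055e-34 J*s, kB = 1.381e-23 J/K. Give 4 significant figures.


Step 1: Compute x = hbar*omega/(kB*T) = 1.055e-34*1.66e+13/(1.381e-23*127.4) = 0.9954
Step 2: x/2 = 0.4977
Step 3: sinh(x/2) = 0.5185
Step 4: Z = 1/(2*0.5185) = 0.9643

0.9643


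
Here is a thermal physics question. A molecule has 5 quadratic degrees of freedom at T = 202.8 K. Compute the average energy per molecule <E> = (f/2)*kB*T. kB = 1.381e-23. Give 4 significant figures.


Step 1: f/2 = 5/2 = 2.5
Step 2: kB*T = 1.381e-23 * 202.8 = 2.801e-21
Step 3: <E> = 2.5 * 2.801e-21 = 7.002e-21 J

7.002e-21


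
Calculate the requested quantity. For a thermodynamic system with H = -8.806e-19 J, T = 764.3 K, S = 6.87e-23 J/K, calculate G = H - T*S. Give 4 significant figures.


Step 1: T*S = 764.3 * 6.87e-23 = 5.251e-20 J
Step 2: G = H - T*S = -8.806e-19 - 5.251e-20
Step 3: G = -9.331e-19 J

-9.331e-19


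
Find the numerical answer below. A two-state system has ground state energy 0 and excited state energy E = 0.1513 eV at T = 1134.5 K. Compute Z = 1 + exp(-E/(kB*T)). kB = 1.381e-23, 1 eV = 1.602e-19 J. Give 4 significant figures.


Step 1: Compute beta*E = E*eV/(kB*T) = 0.1513*1.602e-19/(1.381e-23*1134.5) = 1.547
Step 2: exp(-beta*E) = exp(-1.547) = 0.2129
Step 3: Z = 1 + 0.2129 = 1.213

1.213


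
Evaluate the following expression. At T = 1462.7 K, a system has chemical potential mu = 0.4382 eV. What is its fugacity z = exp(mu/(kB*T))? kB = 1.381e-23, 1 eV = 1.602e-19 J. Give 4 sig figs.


Step 1: Convert mu to Joules: 0.4382*1.602e-19 = 7.02e-20 J
Step 2: kB*T = 1.381e-23*1462.7 = 2.02e-20 J
Step 3: mu/(kB*T) = 3.475
Step 4: z = exp(3.475) = 32.31

32.31


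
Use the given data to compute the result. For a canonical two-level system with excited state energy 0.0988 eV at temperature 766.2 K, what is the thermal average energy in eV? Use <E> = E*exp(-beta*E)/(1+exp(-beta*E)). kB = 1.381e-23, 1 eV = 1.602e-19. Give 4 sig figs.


Step 1: beta*E = 0.0988*1.602e-19/(1.381e-23*766.2) = 1.496
Step 2: exp(-beta*E) = 0.2241
Step 3: <E> = 0.0988*0.2241/(1+0.2241) = 0.01809 eV

0.01809


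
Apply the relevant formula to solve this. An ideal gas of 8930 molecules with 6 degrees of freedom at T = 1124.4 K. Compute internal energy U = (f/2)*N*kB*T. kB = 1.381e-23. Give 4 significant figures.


Step 1: f/2 = 6/2 = 3.0
Step 2: N*kB*T = 8930*1.381e-23*1124.4 = 1.387e-16
Step 3: U = 3.0 * 1.387e-16 = 4.16e-16 J

4.16e-16


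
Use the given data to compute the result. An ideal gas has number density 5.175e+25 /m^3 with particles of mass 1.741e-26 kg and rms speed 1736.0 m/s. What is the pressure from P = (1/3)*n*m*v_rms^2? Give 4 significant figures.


Step 1: v_rms^2 = 1736.0^2 = 3.014e+06
Step 2: n*m = 5.175e+25*1.741e-26 = 0.901
Step 3: P = (1/3)*0.901*3.014e+06 = 9.051e+05 Pa

9.051e+05


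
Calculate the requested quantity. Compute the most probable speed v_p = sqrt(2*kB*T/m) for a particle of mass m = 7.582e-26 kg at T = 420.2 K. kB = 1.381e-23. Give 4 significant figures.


Step 1: Numerator = 2*kB*T = 2*1.381e-23*420.2 = 1.161e-20
Step 2: Ratio = 1.161e-20 / 7.582e-26 = 1.531e+05
Step 3: v_p = sqrt(1.531e+05) = 391.2 m/s

391.2


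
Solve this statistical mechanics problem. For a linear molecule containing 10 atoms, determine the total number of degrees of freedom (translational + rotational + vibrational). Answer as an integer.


Step 1: Translational DOF = 3
Step 2: Rotational DOF (linear) = 2
Step 3: Vibrational DOF = 3*10 - 5 = 25
Step 4: Total = 3 + 2 + 25 = 30

30


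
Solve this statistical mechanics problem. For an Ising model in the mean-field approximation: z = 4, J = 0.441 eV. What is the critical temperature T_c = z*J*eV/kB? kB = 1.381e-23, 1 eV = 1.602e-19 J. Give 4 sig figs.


Step 1: z*J = 4*0.441 = 1.764 eV
Step 2: Convert to Joules: 1.764*1.602e-19 = 2.826e-19 J
Step 3: T_c = 2.826e-19 / 1.381e-23 = 2.046e+04 K

2.046e+04


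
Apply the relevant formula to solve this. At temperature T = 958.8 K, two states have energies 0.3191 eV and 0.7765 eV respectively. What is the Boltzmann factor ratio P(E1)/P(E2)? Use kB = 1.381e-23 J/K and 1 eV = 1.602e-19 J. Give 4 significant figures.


Step 1: Compute energy difference dE = E1 - E2 = 0.3191 - 0.7765 = -0.4574 eV
Step 2: Convert to Joules: dE_J = -0.4574 * 1.602e-19 = -7.328e-20 J
Step 3: Compute exponent = -dE_J / (kB * T) = -(-7.328e-20) / (1.381e-23 * 958.8) = 5.534
Step 4: P(E1)/P(E2) = exp(5.534) = 253.1

253.1


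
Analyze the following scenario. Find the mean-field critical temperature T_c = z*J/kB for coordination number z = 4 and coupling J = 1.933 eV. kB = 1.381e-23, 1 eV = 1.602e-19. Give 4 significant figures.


Step 1: z*J = 4*1.933 = 7.732 eV
Step 2: Convert to Joules: 7.732*1.602e-19 = 1.239e-18 J
Step 3: T_c = 1.239e-18 / 1.381e-23 = 8.969e+04 K

8.969e+04


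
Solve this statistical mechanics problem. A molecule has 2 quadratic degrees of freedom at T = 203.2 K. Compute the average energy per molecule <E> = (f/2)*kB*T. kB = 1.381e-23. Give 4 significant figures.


Step 1: f/2 = 2/2 = 1
Step 2: kB*T = 1.381e-23 * 203.2 = 2.806e-21
Step 3: <E> = 1 * 2.806e-21 = 2.806e-21 J

2.806e-21


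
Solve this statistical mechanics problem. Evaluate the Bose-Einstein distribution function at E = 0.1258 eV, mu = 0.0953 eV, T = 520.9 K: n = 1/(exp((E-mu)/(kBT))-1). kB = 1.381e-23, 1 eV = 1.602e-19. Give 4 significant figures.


Step 1: (E - mu) = 0.0305 eV
Step 2: x = (E-mu)*eV/(kB*T) = 0.0305*1.602e-19/(1.381e-23*520.9) = 0.6792
Step 3: exp(x) = 1.972
Step 4: n = 1/(exp(x)-1) = 1.028

1.028


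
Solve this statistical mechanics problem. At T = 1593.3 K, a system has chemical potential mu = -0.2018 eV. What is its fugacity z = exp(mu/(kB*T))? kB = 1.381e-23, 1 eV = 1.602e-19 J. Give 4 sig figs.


Step 1: Convert mu to Joules: -0.2018*1.602e-19 = -3.233e-20 J
Step 2: kB*T = 1.381e-23*1593.3 = 2.2e-20 J
Step 3: mu/(kB*T) = -1.469
Step 4: z = exp(-1.469) = 0.2301

0.2301


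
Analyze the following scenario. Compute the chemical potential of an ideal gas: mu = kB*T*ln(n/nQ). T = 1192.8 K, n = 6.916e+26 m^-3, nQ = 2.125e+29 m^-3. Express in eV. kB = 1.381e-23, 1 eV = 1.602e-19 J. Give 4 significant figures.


Step 1: n/nQ = 6.916e+26/2.125e+29 = 0.003255
Step 2: ln(n/nQ) = -5.728
Step 3: mu = kB*T*ln(n/nQ) = 1.647e-20*-5.728 = -9.435e-20 J
Step 4: Convert to eV: -9.435e-20/1.602e-19 = -0.5889 eV

-0.5889


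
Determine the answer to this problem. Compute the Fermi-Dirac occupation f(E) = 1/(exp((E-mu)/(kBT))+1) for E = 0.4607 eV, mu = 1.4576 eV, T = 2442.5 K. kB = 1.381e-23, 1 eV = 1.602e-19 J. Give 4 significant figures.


Step 1: (E - mu) = 0.4607 - 1.4576 = -0.9969 eV
Step 2: Convert: (E-mu)*eV = -1.597e-19 J
Step 3: x = (E-mu)*eV/(kB*T) = -4.735
Step 4: f = 1/(exp(-4.735)+1) = 0.9913

0.9913


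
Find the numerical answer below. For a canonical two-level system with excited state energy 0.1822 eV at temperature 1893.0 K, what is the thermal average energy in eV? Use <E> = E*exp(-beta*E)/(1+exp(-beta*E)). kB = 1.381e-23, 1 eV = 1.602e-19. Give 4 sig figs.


Step 1: beta*E = 0.1822*1.602e-19/(1.381e-23*1893.0) = 1.117
Step 2: exp(-beta*E) = 0.3274
Step 3: <E> = 0.1822*0.3274/(1+0.3274) = 0.04494 eV

0.04494


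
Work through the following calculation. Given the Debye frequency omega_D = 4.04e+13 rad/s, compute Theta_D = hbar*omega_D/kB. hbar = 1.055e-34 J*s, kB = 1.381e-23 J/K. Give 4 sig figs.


Step 1: hbar*omega_D = 1.055e-34 * 4.04e+13 = 4.262e-21 J
Step 2: Theta_D = 4.262e-21 / 1.381e-23
Step 3: Theta_D = 308.6 K

308.6


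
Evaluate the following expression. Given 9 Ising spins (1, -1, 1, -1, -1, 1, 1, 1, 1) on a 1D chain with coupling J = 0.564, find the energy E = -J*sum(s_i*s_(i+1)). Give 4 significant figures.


Step 1: Nearest-neighbor products: -1, -1, -1, 1, -1, 1, 1, 1
Step 2: Sum of products = 0
Step 3: E = -0.564 * 0 = 0

0


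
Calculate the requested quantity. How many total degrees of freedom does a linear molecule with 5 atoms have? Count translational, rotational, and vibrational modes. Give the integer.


Step 1: Translational DOF = 3
Step 2: Rotational DOF (linear) = 2
Step 3: Vibrational DOF = 3*5 - 5 = 10
Step 4: Total = 3 + 2 + 10 = 15

15


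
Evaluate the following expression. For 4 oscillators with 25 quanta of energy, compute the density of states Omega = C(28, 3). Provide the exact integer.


Step 1: Use binomial coefficient C(28, 3)
Step 2: Numerator = 28! / 25!
Step 3: Denominator = 3!
Step 4: Omega = 3276

3276


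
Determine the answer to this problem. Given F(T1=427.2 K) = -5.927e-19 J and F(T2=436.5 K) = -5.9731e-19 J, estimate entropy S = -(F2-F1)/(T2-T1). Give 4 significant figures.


Step 1: dF = F2 - F1 = -5.9731e-19 - (-5.927e-19) = -4.61e-21 J
Step 2: dT = T2 - T1 = 436.5 - 427.2 = 9.3 K
Step 3: S = -dF/dT = -(-4.61e-21)/9.3 = 4.957e-22 J/K

4.957e-22


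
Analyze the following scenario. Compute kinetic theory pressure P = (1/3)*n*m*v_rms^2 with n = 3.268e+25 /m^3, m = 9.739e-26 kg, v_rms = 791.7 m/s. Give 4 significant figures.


Step 1: v_rms^2 = 791.7^2 = 6.268e+05
Step 2: n*m = 3.268e+25*9.739e-26 = 3.183
Step 3: P = (1/3)*3.183*6.268e+05 = 6.65e+05 Pa

6.65e+05


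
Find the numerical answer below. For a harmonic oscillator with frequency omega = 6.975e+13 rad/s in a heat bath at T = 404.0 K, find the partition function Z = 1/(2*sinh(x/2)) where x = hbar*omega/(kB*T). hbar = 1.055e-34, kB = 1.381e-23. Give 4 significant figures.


Step 1: Compute x = hbar*omega/(kB*T) = 1.055e-34*6.975e+13/(1.381e-23*404.0) = 1.319
Step 2: x/2 = 0.6595
Step 3: sinh(x/2) = 0.7083
Step 4: Z = 1/(2*0.7083) = 0.7059

0.7059


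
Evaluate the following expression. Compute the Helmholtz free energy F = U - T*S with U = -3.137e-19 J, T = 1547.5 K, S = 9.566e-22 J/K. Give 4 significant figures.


Step 1: T*S = 1547.5 * 9.566e-22 = 1.48e-18 J
Step 2: F = U - T*S = -3.137e-19 - 1.48e-18
Step 3: F = -1.794e-18 J

-1.794e-18


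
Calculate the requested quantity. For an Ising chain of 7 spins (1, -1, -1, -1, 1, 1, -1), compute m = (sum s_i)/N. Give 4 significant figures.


Step 1: Count up spins (+1): 3, down spins (-1): 4
Step 2: Total magnetization M = 3 - 4 = -1
Step 3: m = M/N = -1/7 = -0.1429

-0.1429


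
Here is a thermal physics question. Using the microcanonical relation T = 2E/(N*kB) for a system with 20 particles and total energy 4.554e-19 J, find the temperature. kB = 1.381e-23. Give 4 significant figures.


Step 1: Numerator = 2*E = 2*4.554e-19 = 9.108e-19 J
Step 2: Denominator = N*kB = 20*1.381e-23 = 2.762e-22
Step 3: T = 9.108e-19 / 2.762e-22 = 3298 K

3298


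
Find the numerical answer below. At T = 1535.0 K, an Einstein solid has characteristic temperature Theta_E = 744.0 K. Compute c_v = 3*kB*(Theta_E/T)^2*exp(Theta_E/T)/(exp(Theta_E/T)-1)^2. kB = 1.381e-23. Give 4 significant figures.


Step 1: x = Theta_E/T = 744.0/1535.0 = 0.4847
Step 2: x^2 = 0.2349
Step 3: exp(x) = 1.624
Step 4: c_v = 3*1.381e-23*0.2349*1.624/(1.624-1)^2 = 4.063e-23

4.063e-23


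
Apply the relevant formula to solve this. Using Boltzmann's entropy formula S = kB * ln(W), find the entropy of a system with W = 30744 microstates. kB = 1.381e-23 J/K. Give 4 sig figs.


Step 1: ln(W) = ln(30744) = 10.33
Step 2: S = kB * ln(W) = 1.381e-23 * 10.33
Step 3: S = 1.427e-22 J/K

1.427e-22


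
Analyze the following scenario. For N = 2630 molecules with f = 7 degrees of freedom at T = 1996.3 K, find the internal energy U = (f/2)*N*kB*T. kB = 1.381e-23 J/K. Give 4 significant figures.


Step 1: f/2 = 7/2 = 3.5
Step 2: N*kB*T = 2630*1.381e-23*1996.3 = 7.251e-17
Step 3: U = 3.5 * 7.251e-17 = 2.538e-16 J

2.538e-16


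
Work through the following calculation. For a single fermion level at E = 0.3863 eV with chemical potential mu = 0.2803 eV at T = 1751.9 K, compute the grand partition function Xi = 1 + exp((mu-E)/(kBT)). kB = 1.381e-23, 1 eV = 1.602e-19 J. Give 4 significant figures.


Step 1: (mu - E) = 0.2803 - 0.3863 = -0.106 eV
Step 2: x = (mu-E)*eV/(kB*T) = -0.106*1.602e-19/(1.381e-23*1751.9) = -0.7019
Step 3: exp(x) = 0.4957
Step 4: Xi = 1 + 0.4957 = 1.496

1.496


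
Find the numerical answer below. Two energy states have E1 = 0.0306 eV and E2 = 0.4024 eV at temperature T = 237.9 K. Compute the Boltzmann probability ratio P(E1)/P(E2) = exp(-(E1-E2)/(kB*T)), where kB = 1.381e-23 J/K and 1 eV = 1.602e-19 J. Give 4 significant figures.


Step 1: Compute energy difference dE = E1 - E2 = 0.0306 - 0.4024 = -0.3718 eV
Step 2: Convert to Joules: dE_J = -0.3718 * 1.602e-19 = -5.956e-20 J
Step 3: Compute exponent = -dE_J / (kB * T) = -(-5.956e-20) / (1.381e-23 * 237.9) = 18.13
Step 4: P(E1)/P(E2) = exp(18.13) = 7.473e+07

7.473e+07


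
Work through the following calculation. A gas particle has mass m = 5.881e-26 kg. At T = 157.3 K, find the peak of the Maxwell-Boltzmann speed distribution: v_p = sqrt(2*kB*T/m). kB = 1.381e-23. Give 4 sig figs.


Step 1: Numerator = 2*kB*T = 2*1.381e-23*157.3 = 4.345e-21
Step 2: Ratio = 4.345e-21 / 5.881e-26 = 7.388e+04
Step 3: v_p = sqrt(7.388e+04) = 271.8 m/s

271.8


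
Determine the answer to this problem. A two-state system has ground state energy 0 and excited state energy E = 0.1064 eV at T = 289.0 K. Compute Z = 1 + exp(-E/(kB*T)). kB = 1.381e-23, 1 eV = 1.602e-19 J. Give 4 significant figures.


Step 1: Compute beta*E = E*eV/(kB*T) = 0.1064*1.602e-19/(1.381e-23*289.0) = 4.271
Step 2: exp(-beta*E) = exp(-4.271) = 0.01397
Step 3: Z = 1 + 0.01397 = 1.014

1.014


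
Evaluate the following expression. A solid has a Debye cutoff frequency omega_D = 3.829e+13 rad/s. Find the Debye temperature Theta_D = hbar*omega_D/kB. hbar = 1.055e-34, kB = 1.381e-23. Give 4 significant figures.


Step 1: hbar*omega_D = 1.055e-34 * 3.829e+13 = 4.04e-21 J
Step 2: Theta_D = 4.04e-21 / 1.381e-23
Step 3: Theta_D = 292.5 K

292.5


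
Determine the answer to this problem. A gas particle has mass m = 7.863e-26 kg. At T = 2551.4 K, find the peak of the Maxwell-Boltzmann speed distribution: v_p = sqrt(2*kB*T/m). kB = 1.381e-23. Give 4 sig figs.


Step 1: Numerator = 2*kB*T = 2*1.381e-23*2551.4 = 7.047e-20
Step 2: Ratio = 7.047e-20 / 7.863e-26 = 8.962e+05
Step 3: v_p = sqrt(8.962e+05) = 946.7 m/s

946.7


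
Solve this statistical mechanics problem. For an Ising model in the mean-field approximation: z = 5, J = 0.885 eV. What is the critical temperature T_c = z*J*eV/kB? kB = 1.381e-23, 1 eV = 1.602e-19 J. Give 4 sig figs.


Step 1: z*J = 5*0.885 = 4.425 eV
Step 2: Convert to Joules: 4.425*1.602e-19 = 7.089e-19 J
Step 3: T_c = 7.089e-19 / 1.381e-23 = 5.133e+04 K

5.133e+04


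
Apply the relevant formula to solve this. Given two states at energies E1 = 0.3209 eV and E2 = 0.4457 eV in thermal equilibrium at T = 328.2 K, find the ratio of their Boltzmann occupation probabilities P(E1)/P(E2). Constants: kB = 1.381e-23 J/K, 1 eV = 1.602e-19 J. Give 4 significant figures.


Step 1: Compute energy difference dE = E1 - E2 = 0.3209 - 0.4457 = -0.1248 eV
Step 2: Convert to Joules: dE_J = -0.1248 * 1.602e-19 = -1.999e-20 J
Step 3: Compute exponent = -dE_J / (kB * T) = -(-1.999e-20) / (1.381e-23 * 328.2) = 4.411
Step 4: P(E1)/P(E2) = exp(4.411) = 82.36

82.36


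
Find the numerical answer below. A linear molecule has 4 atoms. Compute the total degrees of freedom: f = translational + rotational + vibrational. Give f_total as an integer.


Step 1: Translational DOF = 3
Step 2: Rotational DOF (linear) = 2
Step 3: Vibrational DOF = 3*4 - 5 = 7
Step 4: Total = 3 + 2 + 7 = 12

12


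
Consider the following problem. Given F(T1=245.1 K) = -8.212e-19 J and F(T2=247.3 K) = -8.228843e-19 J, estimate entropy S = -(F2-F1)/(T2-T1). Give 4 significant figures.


Step 1: dF = F2 - F1 = -8.228843e-19 - (-8.212e-19) = -1.6843e-21 J
Step 2: dT = T2 - T1 = 247.3 - 245.1 = 2.2 K
Step 3: S = -dF/dT = -(-1.6843e-21)/2.2 = 7.656e-22 J/K

7.656e-22


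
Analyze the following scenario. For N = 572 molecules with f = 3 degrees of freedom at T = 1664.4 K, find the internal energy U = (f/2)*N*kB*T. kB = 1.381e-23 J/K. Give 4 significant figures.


Step 1: f/2 = 3/2 = 1.5
Step 2: N*kB*T = 572*1.381e-23*1664.4 = 1.315e-17
Step 3: U = 1.5 * 1.315e-17 = 1.972e-17 J

1.972e-17
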